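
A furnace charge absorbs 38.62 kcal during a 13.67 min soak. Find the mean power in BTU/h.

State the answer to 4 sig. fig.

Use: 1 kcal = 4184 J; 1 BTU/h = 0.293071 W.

672.2 BTU/h

38.62 kcal × 4184 → 161586 J
13.67 min × 60 → 820.2 s
P = E / t = 161586 J / 820.2 s = 197.008 W
197.008 W ÷ (0.293071 W/BTU/h) = 672.219 BTU/h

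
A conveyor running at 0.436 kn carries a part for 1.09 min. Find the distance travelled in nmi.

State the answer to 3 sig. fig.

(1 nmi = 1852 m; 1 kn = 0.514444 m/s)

0.436 kn × 0.514444 = 0.224298 m/s
1.09 min × 60 = 65.4 s
d = v × t = 0.224298 m/s × 65.4 s = 14.6691 m
14.6691 m ÷ (1852 m/nmi) = 0.00792068 nmi

0.00792 nmi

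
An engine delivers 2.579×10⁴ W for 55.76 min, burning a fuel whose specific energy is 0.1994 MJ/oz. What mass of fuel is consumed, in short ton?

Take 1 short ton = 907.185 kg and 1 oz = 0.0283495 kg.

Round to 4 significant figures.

55.76 min → 3345.6 s
E = P × t = 25790 × 3345.6 = 8.6283×10⁷ J
0.1994 MJ/oz → 7.03363×10⁶ J/kg
m = E / e_s = 8.6283×10⁷ / 7.03363×10⁶ = 12.2672 kg
In short ton: 12.2672 / 907.185 = 0.0135223 short ton

0.01352 short ton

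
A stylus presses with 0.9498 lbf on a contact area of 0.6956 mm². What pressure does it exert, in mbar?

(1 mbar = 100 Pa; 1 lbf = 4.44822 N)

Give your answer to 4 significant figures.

6.074×10⁴ mbar

0.9498 lbf × 4.44822 → 4.22492 N
0.6956 mm² × 10⁻⁶ → 6.956×10⁻⁷ m²
P = F / A = 4.22492 N / 6.956×10⁻⁷ m² = 6.07378×10⁶ Pa
6.07378×10⁶ Pa ÷ (100 Pa/mbar) = 60737.8 mbar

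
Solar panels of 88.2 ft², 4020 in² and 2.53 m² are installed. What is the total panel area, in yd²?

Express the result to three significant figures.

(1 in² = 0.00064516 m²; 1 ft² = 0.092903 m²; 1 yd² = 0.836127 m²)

15.9 yd²

88.2 ft² × 0.092903 = 8.19404 m²
4020 in² × 0.00064516 = 2.59354 m²
2.53 m² (already m²)
Total: 8.19404 + 2.59354 + 2.53 = 13.3176 m²
In yd²: 13.3176 / 0.836127 = 15.9277 yd²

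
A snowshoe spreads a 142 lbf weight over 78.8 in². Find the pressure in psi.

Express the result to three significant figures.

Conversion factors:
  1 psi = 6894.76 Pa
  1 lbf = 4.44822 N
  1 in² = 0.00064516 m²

1.80 psi

142 lbf × 4.44822 → 631.647 N
78.8 in² × 0.00064516 → 0.0508386 m²
P = F / A = 631.647 N / 0.0508386 m² = 12424.6 Pa
12424.6 Pa ÷ (6894.76 Pa/psi) = 1.80204 psi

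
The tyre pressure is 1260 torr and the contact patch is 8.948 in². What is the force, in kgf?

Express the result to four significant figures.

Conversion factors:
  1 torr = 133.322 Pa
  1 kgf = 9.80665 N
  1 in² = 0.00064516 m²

1260 torr × 133.322 → 167986 Pa
8.948 in² × 0.00064516 → 0.00577289 m²
F = P × A = 167986 Pa × 0.00577289 m² = 969.765 N
969.765 N ÷ (9.80665 N/kgf) = 98.8885 kgf

98.89 kgf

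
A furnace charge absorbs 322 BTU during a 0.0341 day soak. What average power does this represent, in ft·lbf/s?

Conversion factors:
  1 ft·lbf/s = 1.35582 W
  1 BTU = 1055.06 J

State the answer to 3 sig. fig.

322 BTU × 1055.06 = 339729 J
0.0341 day × 86400 = 2946.24 s
P = E / t = 339729 J / 2946.24 s = 115.309 W
115.309 W ÷ (1.35582 W/ft·lbf/s) = 85.0474 ft·lbf/s

85.0 ft·lbf/s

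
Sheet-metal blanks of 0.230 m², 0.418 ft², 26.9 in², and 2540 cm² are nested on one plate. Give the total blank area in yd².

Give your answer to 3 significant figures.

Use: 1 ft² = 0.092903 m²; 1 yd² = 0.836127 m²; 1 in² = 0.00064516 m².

0.230 m² (already m²)
0.418 ft² × 0.092903 → 0.0388335 m²
26.9 in² × 0.00064516 → 0.0173548 m²
2540 cm² × 0.0001 → 0.254 m²
Sum: 0.23 + 0.0388335 + 0.0173548 + 0.254 = 0.540188 m²
In yd²: 0.540188 / 0.836127 = 0.64606 yd²

0.646 yd²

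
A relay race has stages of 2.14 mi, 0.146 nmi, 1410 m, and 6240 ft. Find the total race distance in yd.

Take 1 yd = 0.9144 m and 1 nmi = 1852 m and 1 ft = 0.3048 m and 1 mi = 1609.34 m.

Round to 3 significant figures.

7680 yd

2.14 mi × 1609.34 = 3443.99 m
0.146 nmi × 1852 = 270.392 m
1410 m (already m)
6240 ft × 0.3048 = 1901.95 m
Combined: 3443.99 + 270.392 + 1410 + 1901.95 = 7026.33 m
In yd: 7026.33 / 0.9144 = 7684.09 yd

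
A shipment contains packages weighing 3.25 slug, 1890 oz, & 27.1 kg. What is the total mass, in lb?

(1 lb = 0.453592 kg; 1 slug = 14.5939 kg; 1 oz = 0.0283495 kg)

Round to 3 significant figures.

282 lb

3.25 slug × 14.5939 → 47.4302 kg
1890 oz × 0.0283495 → 53.5806 kg
27.1 kg (already kg)
Combined: 47.4302 + 53.5806 + 27.1 = 128.111 kg
In lb: 128.111 / 0.453592 = 282.437 lb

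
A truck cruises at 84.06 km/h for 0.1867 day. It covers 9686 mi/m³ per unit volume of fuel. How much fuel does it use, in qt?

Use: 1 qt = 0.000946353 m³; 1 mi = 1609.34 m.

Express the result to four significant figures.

25.53 qt

84.06 km/h → 23.35 m/s
0.1867 day → 16130.9 s
d = v × t = 23.35 × 16130.9 = 376657 m
9686 mi/m³ → 1.55881×10⁷ m/m³
V = d / (distance per unit fuel) = 376657 / 1.55881×10⁷ = 0.0241631 m³
In qt: 0.0241631 / 0.000946353 = 25.5329 qt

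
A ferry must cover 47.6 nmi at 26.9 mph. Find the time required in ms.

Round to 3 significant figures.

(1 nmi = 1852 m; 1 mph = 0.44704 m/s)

47.6 nmi × 1852 = 88155.2 m
26.9 mph × 0.44704 = 12.0254 m/s
t = d / v = 88155.2 m / 12.0254 m/s = 7330.75 s
7330.75 s ÷ (0.001 s/ms) = 7.33075×10⁶ ms

7.33×10⁶ ms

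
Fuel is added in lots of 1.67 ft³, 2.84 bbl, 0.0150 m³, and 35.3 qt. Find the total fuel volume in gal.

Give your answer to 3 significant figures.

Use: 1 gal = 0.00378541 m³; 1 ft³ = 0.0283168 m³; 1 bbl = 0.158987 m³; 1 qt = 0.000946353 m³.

145 gal

1.67 ft³ × 0.0283168 → 0.0472891 m³
2.84 bbl × 0.158987 → 0.451523 m³
0.0150 m³ (already m³)
35.3 qt × 0.000946353 → 0.0334063 m³
Total: 0.0472891 + 0.451523 + 0.015 + 0.0334063 = 0.547218 m³
In gal: 0.547218 / 0.00378541 = 144.56 gal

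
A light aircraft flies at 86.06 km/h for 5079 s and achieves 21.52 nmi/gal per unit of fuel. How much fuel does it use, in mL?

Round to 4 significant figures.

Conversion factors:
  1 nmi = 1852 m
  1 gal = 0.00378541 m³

86.06 km/h → 23.9056 m/s
d = v × t = 23.9056 × 5079 = 121417 m
21.52 nmi/gal → 1.05286×10⁷ m/m³
V = d / (distance per unit fuel) = 121417 / 1.05286×10⁷ = 0.0115321 m³
In mL: 0.0115321 / 10⁻⁶ = 11532.1 mL

1.153×10⁴ mL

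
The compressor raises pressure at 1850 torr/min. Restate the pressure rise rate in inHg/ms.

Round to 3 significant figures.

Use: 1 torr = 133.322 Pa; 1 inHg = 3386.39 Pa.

1850 torr/min × 133.322 Pa/torr ÷ 60 s/min = 4110.76 Pa/s
4110.76 Pa/s ÷ 3386.39 Pa/inHg × 0.001 s/ms = 0.00121391 inHg/ms

0.00121 inHg/ms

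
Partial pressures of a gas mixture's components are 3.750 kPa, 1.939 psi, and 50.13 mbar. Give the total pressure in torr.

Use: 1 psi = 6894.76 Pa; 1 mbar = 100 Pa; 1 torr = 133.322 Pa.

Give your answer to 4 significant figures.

3.750 kPa × 1000 → 3750 Pa
1.939 psi × 6894.76 → 13368.9 Pa
50.13 mbar × 100 → 5013 Pa
Total: 3750 + 13368.9 + 5013 = 22131.9 Pa
In torr: 22131.9 / 133.322 = 166.003 torr

166.0 torr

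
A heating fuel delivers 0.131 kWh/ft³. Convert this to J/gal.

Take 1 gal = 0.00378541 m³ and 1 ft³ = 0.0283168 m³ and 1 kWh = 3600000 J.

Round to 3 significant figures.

6.30×10⁴ J/gal

0.131 kWh/ft³ × 3600000 J/kWh ÷ 0.0283168 m³/ft³ = 1.66544×10⁷ J/m³
1.66544×10⁷ J/m³ × 0.00378541 m³/gal = 63043.7 J/gal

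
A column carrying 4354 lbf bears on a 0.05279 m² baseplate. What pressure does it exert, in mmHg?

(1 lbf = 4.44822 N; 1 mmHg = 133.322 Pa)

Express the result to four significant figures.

4354 lbf × 4.44822 → 19367.5 N
P = F / A = 19367.5 N / 0.05279 m² = 366878 Pa
366878 Pa ÷ (133.322 Pa/mmHg) = 2751.82 mmHg

2752 mmHg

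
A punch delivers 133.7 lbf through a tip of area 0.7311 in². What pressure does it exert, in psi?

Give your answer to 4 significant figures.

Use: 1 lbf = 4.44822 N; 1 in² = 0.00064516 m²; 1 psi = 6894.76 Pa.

182.9 psi

133.7 lbf × 4.44822 → 594.727 N
0.7311 in² × 0.00064516 → 4.71676×10⁻⁴ m²
P = F / A = 594.727 N / 4.71676×10⁻⁴ m² = 1.26088×10⁶ Pa
1.26088×10⁶ Pa ÷ (6894.76 Pa/psi) = 182.875 psi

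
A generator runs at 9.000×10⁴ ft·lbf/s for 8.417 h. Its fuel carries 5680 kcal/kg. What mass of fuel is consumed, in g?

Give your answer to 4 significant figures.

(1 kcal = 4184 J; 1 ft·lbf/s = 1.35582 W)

1.556×10⁵ g

9.000×10⁴ ft·lbf/s → 122024 W
8.417 h → 30301.2 s
E = P × t = 122024 × 30301.2 = 3.69747×10⁹ J
5680 kcal/kg → 2.37651×10⁷ J/kg
m = E / e_s = 3.69747×10⁹ / 2.37651×10⁷ = 155.584 kg
In g: 155.584 / 0.001 = 155584 g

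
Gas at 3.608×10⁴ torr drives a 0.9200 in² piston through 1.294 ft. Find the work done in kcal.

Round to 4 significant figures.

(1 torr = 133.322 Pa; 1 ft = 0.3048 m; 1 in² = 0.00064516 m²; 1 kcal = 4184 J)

3.608×10⁴ torr → 4.81026×10⁶ Pa
0.9200 in² → 5.93547×10⁻⁴ m²
F = P × A = 4.81026×10⁶ × 5.93547×10⁻⁴ = 2855.12 N
1.294 ft → 0.394411 m
W = F × d = 2855.12 × 0.394411 = 1126.09 J
In kcal: 1126.09 / 4184 = 0.269142 kcal

0.2691 kcal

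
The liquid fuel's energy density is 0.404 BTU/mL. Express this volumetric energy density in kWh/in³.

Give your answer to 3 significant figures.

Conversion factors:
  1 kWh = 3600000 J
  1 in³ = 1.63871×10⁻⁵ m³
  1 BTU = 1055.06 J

0.00194 kWh/in³

0.404 BTU/mL × 1055.06 J/BTU ÷ 10⁻⁶ m³/mL = 4.26244×10⁸ J/m³
4.26244×10⁸ J/m³ ÷ 3600000 J/kWh × 1.63871×10⁻⁵ m³/in³ = 0.00194025 kWh/in³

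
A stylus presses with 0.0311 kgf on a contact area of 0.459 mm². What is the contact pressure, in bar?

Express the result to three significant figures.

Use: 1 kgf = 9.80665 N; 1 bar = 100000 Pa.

6.64 bar

0.0311 kgf × 9.80665 → 0.304987 N
0.459 mm² × 10⁻⁶ → 4.59×10⁻⁷ m²
P = F / A = 0.304987 N / 4.59×10⁻⁷ m² = 664460 Pa
664460 Pa ÷ (100000 Pa/bar) = 6.6446 bar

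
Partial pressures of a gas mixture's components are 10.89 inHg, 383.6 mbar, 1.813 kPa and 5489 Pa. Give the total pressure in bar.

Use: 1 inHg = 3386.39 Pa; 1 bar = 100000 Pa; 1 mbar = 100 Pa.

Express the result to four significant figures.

0.8254 bar

10.89 inHg × 3386.39 = 36877.8 Pa
383.6 mbar × 100 = 38360 Pa
1.813 kPa × 1000 = 1813 Pa
5489 Pa (already Pa)
Total: 36877.8 + 38360 + 1813 + 5489 = 82539.8 Pa
In bar: 82539.8 / 100000 = 0.825398 bar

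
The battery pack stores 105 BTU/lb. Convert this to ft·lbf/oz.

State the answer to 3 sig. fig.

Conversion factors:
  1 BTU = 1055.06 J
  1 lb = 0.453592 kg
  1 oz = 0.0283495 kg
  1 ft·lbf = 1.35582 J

5110 ft·lbf/oz

105 BTU/lb × 1055.06 J/BTU ÷ 0.453592 kg/lb = 244231 J/kg
244231 J/kg ÷ 1.35582 J/ft·lbf × 0.0283495 kg/oz = 5106.74 ft·lbf/oz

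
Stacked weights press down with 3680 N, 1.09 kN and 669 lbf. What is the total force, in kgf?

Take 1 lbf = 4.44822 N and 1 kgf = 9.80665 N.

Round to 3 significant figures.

790 kgf

3680 N (already N)
1.09 kN × 1000 = 1090 N
669 lbf × 4.44822 = 2975.86 N
Total: 3680 + 1090 + 2975.86 = 7745.86 N
In kgf: 7745.86 / 9.80665 = 789.858 kgf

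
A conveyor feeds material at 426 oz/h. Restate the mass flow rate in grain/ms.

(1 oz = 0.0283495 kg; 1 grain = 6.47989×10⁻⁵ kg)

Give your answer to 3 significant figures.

0.0518 grain/ms

426 oz/h × 0.0283495 kg/oz ÷ 3600 s/h = 0.00335469 kg/s
0.00335469 kg/s ÷ 6.47989×10⁻⁵ kg/grain × 0.001 s/ms = 0.0517708 grain/ms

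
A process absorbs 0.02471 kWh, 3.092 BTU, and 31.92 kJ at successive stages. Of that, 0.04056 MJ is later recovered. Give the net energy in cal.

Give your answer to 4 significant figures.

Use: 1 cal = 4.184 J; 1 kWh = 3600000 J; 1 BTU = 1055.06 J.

1.998×10⁴ cal

0.02471 kWh × 3600000 = 88956 J
3.092 BTU × 1055.06 = 3262.25 J
31.92 kJ × 1000 = 31920 J
0.04056 MJ × 1000000 = 40560 J
Net: 88956 + 3262.25 + 31920 − 40560 = 83578.2 J
In cal: 83578.2 / 4.184 = 19975.7 cal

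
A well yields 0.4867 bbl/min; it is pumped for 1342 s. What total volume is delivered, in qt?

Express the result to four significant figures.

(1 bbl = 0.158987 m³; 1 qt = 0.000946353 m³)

1829 qt

0.4867 bbl/min → 0.00128965 m³/s
V = Q × t = 0.00128965 × 1342 = 1.73071 m³
In qt: 1.73071 / 0.000946353 = 1828.82 qt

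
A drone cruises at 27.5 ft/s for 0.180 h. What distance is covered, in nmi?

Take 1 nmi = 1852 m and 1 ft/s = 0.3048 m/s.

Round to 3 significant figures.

27.5 ft/s × 0.3048 = 8.382 m/s
0.180 h × 3600 = 648 s
d = v × t = 8.382 m/s × 648 s = 5431.54 m
5431.54 m ÷ (1852 m/nmi) = 2.9328 nmi

2.93 nmi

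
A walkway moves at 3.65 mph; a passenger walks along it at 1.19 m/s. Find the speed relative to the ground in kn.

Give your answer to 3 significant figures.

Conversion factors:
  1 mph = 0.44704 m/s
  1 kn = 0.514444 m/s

3.65 mph × 0.44704 = 1.6317 m/s
1.19 m/s (already m/s)
Combined: 1.6317 + 1.19 = 2.8217 m/s
In kn: 2.8217 / 0.514444 = 5.48495 kn

5.48 kn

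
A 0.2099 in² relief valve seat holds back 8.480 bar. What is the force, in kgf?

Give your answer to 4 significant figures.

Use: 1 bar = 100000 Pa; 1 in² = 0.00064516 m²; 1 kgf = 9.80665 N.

11.71 kgf

8.480 bar × 100000 = 848000 Pa
0.2099 in² × 0.00064516 = 1.35419×10⁻⁴ m²
F = P × A = 848000 Pa × 1.35419×10⁻⁴ m² = 114.835 N
114.835 N ÷ (9.80665 N/kgf) = 11.7099 kgf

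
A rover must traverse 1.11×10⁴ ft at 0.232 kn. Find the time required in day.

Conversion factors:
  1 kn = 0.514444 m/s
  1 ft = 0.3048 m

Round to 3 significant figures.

0.328 day

1.11×10⁴ ft × 0.3048 → 3383.28 m
0.232 kn × 0.514444 → 0.119351 m/s
t = d / v = 3383.28 m / 0.119351 m/s = 28347.3 s
28347.3 s ÷ (86400 s/day) = 0.328094 day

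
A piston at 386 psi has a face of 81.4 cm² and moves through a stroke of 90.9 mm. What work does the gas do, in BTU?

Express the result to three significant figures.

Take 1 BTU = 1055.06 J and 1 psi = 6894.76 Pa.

1.87 BTU

386 psi → 2.66138×10⁶ Pa
81.4 cm² → 0.00814 m²
F = P × A = 2.66138×10⁶ × 0.00814 = 21663.6 N
90.9 mm → 0.0909 m
W = F × d = 21663.6 × 0.0909 = 1969.22 J
In BTU: 1969.22 / 1055.06 = 1.86645 BTU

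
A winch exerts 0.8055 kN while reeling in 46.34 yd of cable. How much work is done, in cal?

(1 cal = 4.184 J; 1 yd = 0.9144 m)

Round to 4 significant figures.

8158 cal

0.8055 kN × 1000 = 805.5 N
46.34 yd × 0.9144 = 42.3733 m
W = F × d = 805.5 N × 42.3733 m = 34131.7 J
34131.7 J ÷ (4.184 J/cal) = 8157.67 cal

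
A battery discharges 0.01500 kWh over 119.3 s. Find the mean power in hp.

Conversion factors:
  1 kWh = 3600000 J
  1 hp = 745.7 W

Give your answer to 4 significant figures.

0.6070 hp

0.01500 kWh × 3600000 = 54000 J
P = E / t = 54000 J / 119.3 s = 452.64 W
452.64 W ÷ (745.7 W/hp) = 0.607 hp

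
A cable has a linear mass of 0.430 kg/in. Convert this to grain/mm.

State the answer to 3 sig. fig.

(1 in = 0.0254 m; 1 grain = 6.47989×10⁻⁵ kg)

261 grain/mm

0.430 kg/in ÷ 0.0254 m/in = 16.9291 kg/m
16.9291 kg/m ÷ 6.47989×10⁻⁵ kg/grain × 0.001 m/mm = 261.256 grain/mm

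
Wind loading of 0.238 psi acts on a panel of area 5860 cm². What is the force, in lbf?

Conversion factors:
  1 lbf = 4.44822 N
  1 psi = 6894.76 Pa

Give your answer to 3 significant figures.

0.238 psi × 6894.76 → 1640.95 Pa
5860 cm² × 0.0001 → 0.586 m²
F = P × A = 1640.95 Pa × 0.586 m² = 961.597 N
961.597 N ÷ (4.44822 N/lbf) = 216.176 lbf

216 lbf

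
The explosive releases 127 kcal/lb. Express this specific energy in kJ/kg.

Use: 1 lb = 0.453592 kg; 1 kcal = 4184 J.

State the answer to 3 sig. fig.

1170 kJ/kg

127 kcal/lb × 4184 J/kcal ÷ 0.453592 kg/lb = 1.17147×10⁶ J/kg
1.17147×10⁶ J/kg ÷ 1000 J/kJ = 1171.47 kJ/kg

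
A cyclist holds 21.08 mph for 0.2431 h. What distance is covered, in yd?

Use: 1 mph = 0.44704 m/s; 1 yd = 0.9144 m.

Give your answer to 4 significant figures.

21.08 mph × 0.44704 = 9.4236 m/s
0.2431 h × 3600 = 875.16 s
d = v × t = 9.4236 m/s × 875.16 s = 8247.16 m
8247.16 m ÷ (0.9144 m/yd) = 9019.2 yd

9019 yd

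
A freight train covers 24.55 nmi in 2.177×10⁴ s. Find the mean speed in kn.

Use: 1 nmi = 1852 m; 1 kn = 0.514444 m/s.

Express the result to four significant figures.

4.060 kn

24.55 nmi × 1852 = 45466.6 m
v = d / t = 45466.6 m / 21770 s = 2.0885 m/s
2.0885 m/s ÷ (0.514444 m/s/kn) = 4.05972 kn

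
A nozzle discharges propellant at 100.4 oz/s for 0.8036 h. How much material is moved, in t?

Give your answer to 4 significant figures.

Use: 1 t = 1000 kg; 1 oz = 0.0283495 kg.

8.234 t

100.4 oz/s → 2.84629 kg/s
0.8036 h → 2892.96 s
m = ṁ × t = 2.84629 × 2892.96 = 8234.2 kg
In t: 8234.2 / 1000 = 8.2342 t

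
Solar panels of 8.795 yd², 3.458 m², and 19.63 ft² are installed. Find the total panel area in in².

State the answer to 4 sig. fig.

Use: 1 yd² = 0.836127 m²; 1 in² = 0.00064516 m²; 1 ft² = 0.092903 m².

8.795 yd² × 0.836127 = 7.35374 m²
3.458 m² (already m²)
19.63 ft² × 0.092903 = 1.82369 m²
Total: 7.35374 + 3.458 + 1.82369 = 12.6354 m²
In in²: 12.6354 / 0.00064516 = 19584.9 in²

1.958×10⁴ in²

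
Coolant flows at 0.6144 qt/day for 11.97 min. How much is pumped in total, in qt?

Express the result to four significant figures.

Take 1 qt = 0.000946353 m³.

0.6144 qt/day → 6.72962×10⁻⁹ m³/s
11.97 min → 718.2 s
V = Q × t = 6.72962×10⁻⁹ × 718.2 = 4.83321×10⁻⁶ m³
In qt: 4.83321×10⁻⁶ / 0.000946353 = 0.0051072 qt

0.005107 qt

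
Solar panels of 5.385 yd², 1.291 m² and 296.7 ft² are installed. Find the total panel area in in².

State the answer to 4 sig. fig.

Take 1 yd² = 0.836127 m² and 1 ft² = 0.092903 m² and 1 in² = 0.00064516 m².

5.385 yd² × 0.836127 = 4.50254 m²
1.291 m² (already m²)
296.7 ft² × 0.092903 = 27.5643 m²
Total: 4.50254 + 1.291 + 27.5643 = 33.3578 m²
In in²: 33.3578 / 0.00064516 = 51704.7 in²

5.170×10⁴ in²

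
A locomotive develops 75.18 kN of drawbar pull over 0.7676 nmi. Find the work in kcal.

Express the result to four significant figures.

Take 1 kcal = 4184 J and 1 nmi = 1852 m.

2.554×10⁴ kcal

75.18 kN × 1000 → 75180 N
0.7676 nmi × 1852 → 1421.6 m
W = F × d = 75180 N × 1421.6 m = 1.06876×10⁸ J
1.06876×10⁸ J ÷ (4184 J/kcal) = 25544 kcal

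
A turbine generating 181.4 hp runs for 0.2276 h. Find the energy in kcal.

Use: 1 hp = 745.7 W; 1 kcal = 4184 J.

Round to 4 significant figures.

181.4 hp × 745.7 = 135270 W
0.2276 h × 3600 = 819.36 s
E = P × t = 135270 W × 819.36 s = 1.10835×10⁸ J
1.10835×10⁸ J ÷ (4184 J/kcal) = 26490.2 kcal

2.649×10⁴ kcal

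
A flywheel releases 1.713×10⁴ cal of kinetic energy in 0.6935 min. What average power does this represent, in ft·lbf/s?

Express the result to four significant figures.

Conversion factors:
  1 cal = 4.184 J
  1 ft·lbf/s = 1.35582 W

1270 ft·lbf/s

1.713×10⁴ cal × 4.184 → 71671.9 J
0.6935 min × 60 → 41.61 s
P = E / t = 71671.9 J / 41.61 s = 1722.47 W
1722.47 W ÷ (1.35582 W/ft·lbf/s) = 1270.43 ft·lbf/s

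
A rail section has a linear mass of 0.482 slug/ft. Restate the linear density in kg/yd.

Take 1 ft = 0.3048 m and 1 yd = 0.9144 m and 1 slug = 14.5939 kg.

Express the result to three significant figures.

0.482 slug/ft × 14.5939 kg/slug ÷ 0.3048 m/ft = 23.0783 kg/m
23.0783 kg/m × 0.9144 m/yd = 21.1028 kg/yd

21.1 kg/yd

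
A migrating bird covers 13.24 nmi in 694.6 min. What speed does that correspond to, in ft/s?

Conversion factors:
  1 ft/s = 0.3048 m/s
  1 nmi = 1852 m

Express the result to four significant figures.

1.930 ft/s

13.24 nmi × 1852 → 24520.5 m
694.6 min × 60 → 41676 s
v = d / t = 24520.5 m / 41676 s = 0.58836 m/s
0.58836 m/s ÷ (0.3048 m/s/ft/s) = 1.93031 ft/s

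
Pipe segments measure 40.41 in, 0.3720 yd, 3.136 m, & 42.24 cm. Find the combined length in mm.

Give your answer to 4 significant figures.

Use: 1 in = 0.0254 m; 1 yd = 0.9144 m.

4925 mm

40.41 in × 0.0254 = 1.02641 m
0.3720 yd × 0.9144 = 0.340157 m
3.136 m (already m)
42.24 cm × 0.01 = 0.4224 m
Sum: 1.02641 + 0.340157 + 3.136 + 0.4224 = 4.92497 m
In mm: 4.92497 / 0.001 = 4924.97 mm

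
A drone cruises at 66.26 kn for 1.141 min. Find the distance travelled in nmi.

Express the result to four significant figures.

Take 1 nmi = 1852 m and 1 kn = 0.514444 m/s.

1.260 nmi

66.26 kn × 0.514444 → 34.0871 m/s
1.141 min × 60 → 68.46 s
d = v × t = 34.0871 m/s × 68.46 s = 2333.6 m
2333.6 m ÷ (1852 m/nmi) = 1.26004 nmi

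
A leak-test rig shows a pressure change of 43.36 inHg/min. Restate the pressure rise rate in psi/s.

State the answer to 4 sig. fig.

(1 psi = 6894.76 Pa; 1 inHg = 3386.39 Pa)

43.36 inHg/min × 3386.39 Pa/inHg ÷ 60 s/min = 2447.23 Pa/s
2447.23 Pa/s ÷ 6894.76 Pa/psi = 0.354941 psi/s

0.3549 psi/s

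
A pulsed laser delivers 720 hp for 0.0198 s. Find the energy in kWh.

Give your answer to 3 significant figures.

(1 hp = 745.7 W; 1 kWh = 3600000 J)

0.00295 kWh

720 hp × 745.7 → 536904 W
E = P × t = 536904 W × 0.0198 s = 10630.7 J
10630.7 J ÷ (3600000 J/kWh) = 0.00295297 kWh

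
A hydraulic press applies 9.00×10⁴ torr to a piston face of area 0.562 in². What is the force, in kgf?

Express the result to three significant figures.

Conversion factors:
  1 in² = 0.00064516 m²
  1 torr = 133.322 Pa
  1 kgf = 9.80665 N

9.00×10⁴ torr × 133.322 → 1.1999×10⁷ Pa
0.562 in² × 0.00064516 → 3.6258×10⁻⁴ m²
F = P × A = 1.1999×10⁷ Pa × 3.6258×10⁻⁴ m² = 4350.6 N
4350.6 N ÷ (9.80665 N/kgf) = 443.638 kgf

444 kgf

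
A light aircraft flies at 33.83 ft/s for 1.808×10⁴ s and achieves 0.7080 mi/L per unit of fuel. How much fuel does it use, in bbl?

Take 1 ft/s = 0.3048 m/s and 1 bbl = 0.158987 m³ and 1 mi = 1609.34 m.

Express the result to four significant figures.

1.029 bbl

33.83 ft/s → 10.3114 m/s
d = v × t = 10.3114 × 18080 = 186430 m
0.7080 mi/L → 1.13941×10⁶ m/m³
V = d / (distance per unit fuel) = 186430 / 1.13941×10⁶ = 0.16362 m³
In bbl: 0.16362 / 0.158987 = 1.02914 bbl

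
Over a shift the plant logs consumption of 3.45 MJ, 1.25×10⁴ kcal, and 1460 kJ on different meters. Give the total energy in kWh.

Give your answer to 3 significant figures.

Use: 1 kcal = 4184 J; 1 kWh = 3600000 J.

15.9 kWh

3.45 MJ × 1000000 = 3.45×10⁶ J
1.25×10⁴ kcal × 4184 = 5.23×10⁷ J
1460 kJ × 1000 = 1.46×10⁶ J
Total: 3.45×10⁶ + 5.23×10⁷ + 1.46×10⁶ = 5.721×10⁷ J
In kWh: 5.721×10⁷ / 3600000 = 15.8917 kWh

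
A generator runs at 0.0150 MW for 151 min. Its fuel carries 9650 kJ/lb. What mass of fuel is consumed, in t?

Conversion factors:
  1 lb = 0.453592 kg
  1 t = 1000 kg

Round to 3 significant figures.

0.00639 t

0.0150 MW → 15000 W
151 min → 9060 s
E = P × t = 15000 × 9060 = 1.359×10⁸ J
9650 kJ/lb → 2.12746×10⁷ J/kg
m = E / e_s = 1.359×10⁸ / 2.12746×10⁷ = 6.3879 kg
In t: 6.3879 / 1000 = 0.0063879 t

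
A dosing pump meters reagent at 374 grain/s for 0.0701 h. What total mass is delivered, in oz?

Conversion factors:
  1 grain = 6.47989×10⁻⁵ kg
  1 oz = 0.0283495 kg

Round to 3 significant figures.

216 oz

374 grain/s → 0.0242348 kg/s
0.0701 h → 252.36 s
m = ṁ × t = 0.0242348 × 252.36 = 6.11589 kg
In oz: 6.11589 / 0.0283495 = 215.732 oz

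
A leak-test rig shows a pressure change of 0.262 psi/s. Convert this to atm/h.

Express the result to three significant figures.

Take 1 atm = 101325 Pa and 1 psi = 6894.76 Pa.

64.2 atm/h

0.262 psi/s × 6894.76 Pa/psi = 1806.43 Pa/s
1806.43 Pa/s ÷ 101325 Pa/atm × 3600 s/h = 64.1811 atm/h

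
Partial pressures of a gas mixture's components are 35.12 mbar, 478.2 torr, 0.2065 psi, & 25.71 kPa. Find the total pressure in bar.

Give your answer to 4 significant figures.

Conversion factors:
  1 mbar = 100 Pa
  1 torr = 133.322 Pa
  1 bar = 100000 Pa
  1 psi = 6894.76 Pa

0.9440 bar

35.12 mbar × 100 = 3512 Pa
478.2 torr × 133.322 = 63754.6 Pa
0.2065 psi × 6894.76 = 1423.77 Pa
25.71 kPa × 1000 = 25710 Pa
Combined: 3512 + 63754.6 + 1423.77 + 25710 = 94400.4 Pa
In bar: 94400.4 / 100000 = 0.944004 bar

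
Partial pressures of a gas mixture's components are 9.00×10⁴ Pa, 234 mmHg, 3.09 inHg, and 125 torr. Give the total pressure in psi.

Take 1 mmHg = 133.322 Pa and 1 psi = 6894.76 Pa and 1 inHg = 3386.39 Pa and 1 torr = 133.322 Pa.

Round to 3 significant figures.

21.5 psi

9.00×10⁴ Pa (already Pa)
234 mmHg × 133.322 = 31197.3 Pa
3.09 inHg × 3386.39 = 10463.9 Pa
125 torr × 133.322 = 16665.2 Pa
Sum: 90000 + 31197.3 + 10463.9 + 16665.2 = 148326 Pa
In psi: 148326 / 6894.76 = 21.5129 psi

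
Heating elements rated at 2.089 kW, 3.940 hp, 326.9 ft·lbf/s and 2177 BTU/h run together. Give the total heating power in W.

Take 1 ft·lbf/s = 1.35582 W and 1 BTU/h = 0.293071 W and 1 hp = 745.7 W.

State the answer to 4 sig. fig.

6108 W

2.089 kW × 1000 → 2089 W
3.940 hp × 745.7 → 2938.06 W
326.9 ft·lbf/s × 1.35582 → 443.218 W
2177 BTU/h × 0.293071 → 638.016 W
Combined: 2089 + 2938.06 + 443.218 + 638.016 = 6108.29 W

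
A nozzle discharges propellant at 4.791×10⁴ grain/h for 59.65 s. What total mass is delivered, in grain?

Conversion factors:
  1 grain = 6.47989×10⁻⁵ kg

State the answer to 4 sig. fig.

4.791×10⁴ grain/h → 8.62365×10⁻⁴ kg/s
m = ṁ × t = 8.62365×10⁻⁴ × 59.65 = 0.0514401 kg
In grain: 0.0514401 / 6.47989×10⁻⁵ = 793.842 grain

793.8 grain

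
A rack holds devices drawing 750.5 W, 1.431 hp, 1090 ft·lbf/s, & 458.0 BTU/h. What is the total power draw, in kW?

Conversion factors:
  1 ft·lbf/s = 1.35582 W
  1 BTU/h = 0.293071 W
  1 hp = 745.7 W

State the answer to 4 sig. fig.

750.5 W (already W)
1.431 hp × 745.7 = 1067.1 W
1090 ft·lbf/s × 1.35582 = 1477.84 W
458.0 BTU/h × 0.293071 = 134.227 W
Total: 750.5 + 1067.1 + 1477.84 + 134.227 = 3429.67 W
In kW: 3429.67 / 1000 = 3.42967 kW

3.430 kW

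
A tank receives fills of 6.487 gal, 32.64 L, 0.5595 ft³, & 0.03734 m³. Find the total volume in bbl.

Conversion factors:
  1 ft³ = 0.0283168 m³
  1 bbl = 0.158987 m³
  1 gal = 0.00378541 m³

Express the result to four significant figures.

0.6943 bbl

6.487 gal × 0.00378541 → 0.024556 m³
32.64 L × 0.001 → 0.03264 m³
0.5595 ft³ × 0.0283168 → 0.0158432 m³
0.03734 m³ (already m³)
Total: 0.024556 + 0.03264 + 0.0158432 + 0.03734 = 0.110379 m³
In bbl: 0.110379 / 0.158987 = 0.694264 bbl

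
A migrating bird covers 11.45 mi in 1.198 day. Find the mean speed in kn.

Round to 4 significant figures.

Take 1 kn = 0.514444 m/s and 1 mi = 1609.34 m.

11.45 mi × 1609.34 = 18426.9 m
1.198 day × 86400 = 103507 s
v = d / t = 18426.9 m / 103507 s = 0.178026 m/s
0.178026 m/s ÷ (0.514444 m/s/kn) = 0.346055 kn

0.3461 kn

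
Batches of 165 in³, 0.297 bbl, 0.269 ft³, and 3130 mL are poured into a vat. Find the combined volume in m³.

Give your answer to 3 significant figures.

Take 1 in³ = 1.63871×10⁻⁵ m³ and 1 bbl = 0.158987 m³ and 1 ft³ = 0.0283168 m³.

165 in³ × 1.63871×10⁻⁵ → 0.00270387 m³
0.297 bbl × 0.158987 → 0.0472191 m³
0.269 ft³ × 0.0283168 → 0.00761722 m³
3130 mL × 10⁻⁶ → 0.00313 m³
Combined: 0.00270387 + 0.0472191 + 0.00761722 + 0.00313 = 0.0606702 m³

0.0607 m³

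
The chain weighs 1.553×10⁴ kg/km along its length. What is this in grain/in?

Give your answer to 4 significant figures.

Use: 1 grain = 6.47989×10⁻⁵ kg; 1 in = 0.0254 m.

6087 grain/in

1.553×10⁴ kg/km ÷ 1000 m/km = 15.53 kg/m
15.53 kg/m ÷ 6.47989×10⁻⁵ kg/grain × 0.0254 m/in = 6087.48 grain/in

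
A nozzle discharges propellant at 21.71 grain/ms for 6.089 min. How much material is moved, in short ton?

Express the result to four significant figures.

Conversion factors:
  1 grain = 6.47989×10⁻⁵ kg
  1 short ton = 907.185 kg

21.71 grain/ms → 1.40678 kg/s
6.089 min → 365.34 s
m = ṁ × t = 1.40678 × 365.34 = 513.953 kg
In short ton: 513.953 / 907.185 = 0.566536 short ton

0.5665 short ton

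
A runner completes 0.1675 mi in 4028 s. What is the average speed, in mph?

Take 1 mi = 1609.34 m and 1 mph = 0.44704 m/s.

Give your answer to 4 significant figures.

0.1497 mph

0.1675 mi × 1609.34 = 269.564 m
v = d / t = 269.564 m / 4028 s = 0.0669225 m/s
0.0669225 m/s ÷ (0.44704 m/s/mph) = 0.149701 mph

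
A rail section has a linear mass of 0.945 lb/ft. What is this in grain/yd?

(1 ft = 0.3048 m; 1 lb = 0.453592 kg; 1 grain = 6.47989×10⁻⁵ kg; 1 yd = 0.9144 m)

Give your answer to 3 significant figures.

0.945 lb/ft × 0.453592 kg/lb ÷ 0.3048 m/ft = 1.40631 kg/m
1.40631 kg/m ÷ 6.47989×10⁻⁵ kg/grain × 0.9144 m/yd = 19844.9 grain/yd

1.98×10⁴ grain/yd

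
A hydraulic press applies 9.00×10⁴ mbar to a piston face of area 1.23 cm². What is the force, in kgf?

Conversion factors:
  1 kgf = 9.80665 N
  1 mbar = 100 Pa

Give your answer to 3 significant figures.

9.00×10⁴ mbar × 100 = 9×10⁶ Pa
1.23 cm² × 0.0001 = 1.23×10⁻⁴ m²
F = P × A = 9×10⁶ Pa × 1.23×10⁻⁴ m² = 1107 N
1107 N ÷ (9.80665 N/kgf) = 112.883 kgf

113 kgf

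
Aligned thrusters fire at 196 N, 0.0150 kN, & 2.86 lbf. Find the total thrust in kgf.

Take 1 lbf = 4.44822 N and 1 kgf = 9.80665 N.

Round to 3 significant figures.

22.8 kgf

196 N (already N)
0.0150 kN × 1000 = 15 N
2.86 lbf × 4.44822 = 12.7219 N
Combined: 196 + 15 + 12.7219 = 223.722 N
In kgf: 223.722 / 9.80665 = 22.8133 kgf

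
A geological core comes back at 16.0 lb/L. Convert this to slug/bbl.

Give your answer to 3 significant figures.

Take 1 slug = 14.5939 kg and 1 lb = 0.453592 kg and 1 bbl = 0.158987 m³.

16.0 lb/L × 0.453592 kg/lb ÷ 0.001 m³/L = 7257.47 kg/m³
7257.47 kg/m³ ÷ 14.5939 kg/slug × 0.158987 m³/bbl = 79.0634 slug/bbl

79.1 slug/bbl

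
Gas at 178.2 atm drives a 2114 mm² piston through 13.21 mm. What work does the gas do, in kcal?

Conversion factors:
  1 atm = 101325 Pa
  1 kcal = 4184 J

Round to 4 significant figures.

178.2 atm → 1.80561×10⁷ Pa
2114 mm² → 0.002114 m²
F = P × A = 1.80561×10⁷ × 0.002114 = 38170.6 N
13.21 mm → 0.01321 m
W = F × d = 38170.6 × 0.01321 = 504.234 J
In kcal: 504.234 / 4184 = 0.120515 kcal

0.1205 kcal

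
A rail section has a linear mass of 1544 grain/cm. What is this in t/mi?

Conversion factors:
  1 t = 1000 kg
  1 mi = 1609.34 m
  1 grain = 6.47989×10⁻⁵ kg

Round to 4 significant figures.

1544 grain/cm × 6.47989×10⁻⁵ kg/grain ÷ 0.01 m/cm = 10.005 kg/m
10.005 kg/m ÷ 1000 kg/t × 1609.34 m/mi = 16.1014 t/mi

16.10 t/mi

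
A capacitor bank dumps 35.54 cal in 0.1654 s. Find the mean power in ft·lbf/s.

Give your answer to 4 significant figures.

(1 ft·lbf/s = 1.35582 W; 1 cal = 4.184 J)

35.54 cal × 4.184 = 148.699 J
P = E / t = 148.699 J / 0.1654 s = 899.027 W
899.027 W ÷ (1.35582 W/ft·lbf/s) = 663.087 ft·lbf/s

663.1 ft·lbf/s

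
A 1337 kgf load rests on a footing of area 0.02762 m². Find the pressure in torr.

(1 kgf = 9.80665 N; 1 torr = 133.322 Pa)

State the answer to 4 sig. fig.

1337 kgf × 9.80665 = 13111.5 N
P = F / A = 13111.5 N / 0.02762 m² = 474710 Pa
474710 Pa ÷ (133.322 Pa/torr) = 3560.63 torr

3561 torr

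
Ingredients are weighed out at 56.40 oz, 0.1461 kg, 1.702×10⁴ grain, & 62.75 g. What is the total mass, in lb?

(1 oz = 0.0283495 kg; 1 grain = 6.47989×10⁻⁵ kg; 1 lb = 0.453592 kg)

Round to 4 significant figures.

6.417 lb

56.40 oz × 0.0283495 = 1.59891 kg
0.1461 kg (already kg)
1.702×10⁴ grain × 6.47989×10⁻⁵ = 1.10288 kg
62.75 g × 0.001 = 0.06275 kg
Sum: 1.59891 + 0.1461 + 1.10288 + 0.06275 = 2.91064 kg
In lb: 2.91064 / 0.453592 = 6.41687 lb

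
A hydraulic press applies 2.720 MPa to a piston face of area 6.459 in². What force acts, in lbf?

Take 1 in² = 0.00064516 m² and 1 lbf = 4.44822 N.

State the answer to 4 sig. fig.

2548 lbf

2.720 MPa × 1000000 → 2.72×10⁶ Pa
6.459 in² × 0.00064516 → 0.00416709 m²
F = P × A = 2.72×10⁶ Pa × 0.00416709 m² = 11334.5 N
11334.5 N ÷ (4.44822 N/lbf) = 2548.1 lbf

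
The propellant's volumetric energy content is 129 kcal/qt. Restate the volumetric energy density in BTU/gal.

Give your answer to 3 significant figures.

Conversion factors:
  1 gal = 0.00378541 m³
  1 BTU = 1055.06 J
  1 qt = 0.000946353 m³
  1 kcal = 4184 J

2050 BTU/gal

129 kcal/qt × 4184 J/kcal ÷ 0.000946353 m³/qt = 5.70333×10⁸ J/m³
5.70333×10⁸ J/m³ ÷ 1055.06 J/BTU × 0.00378541 m³/gal = 2046.28 BTU/gal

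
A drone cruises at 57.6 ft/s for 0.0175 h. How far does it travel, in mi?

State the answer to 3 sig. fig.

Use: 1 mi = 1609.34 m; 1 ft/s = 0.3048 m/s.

0.687 mi

57.6 ft/s × 0.3048 = 17.5565 m/s
0.0175 h × 3600 = 63 s
d = v × t = 17.5565 m/s × 63 s = 1106.06 m
1106.06 m ÷ (1609.34 m/mi) = 0.687276 mi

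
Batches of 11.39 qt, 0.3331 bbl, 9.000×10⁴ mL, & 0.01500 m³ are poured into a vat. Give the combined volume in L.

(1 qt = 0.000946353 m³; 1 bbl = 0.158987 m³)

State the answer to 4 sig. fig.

11.39 qt × 0.000946353 = 0.010779 m³
0.3331 bbl × 0.158987 = 0.0529586 m³
9.000×10⁴ mL × 10⁻⁶ = 0.09 m³
0.01500 m³ (already m³)
Total: 0.010779 + 0.0529586 + 0.09 + 0.015 = 0.168738 m³
In L: 0.168738 / 0.001 = 168.738 L

168.7 L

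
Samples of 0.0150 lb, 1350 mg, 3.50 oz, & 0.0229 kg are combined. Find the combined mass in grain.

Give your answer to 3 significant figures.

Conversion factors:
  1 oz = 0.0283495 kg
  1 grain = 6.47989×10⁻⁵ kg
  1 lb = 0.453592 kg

2010 grain

0.0150 lb × 0.453592 = 0.00680388 kg
1350 mg × 10⁻⁶ = 0.00135 kg
3.50 oz × 0.0283495 = 0.0992232 kg
0.0229 kg (already kg)
Combined: 0.00680388 + 0.00135 + 0.0992232 + 0.0229 = 0.130277 kg
In grain: 0.130277 / 6.47989×10⁻⁵ = 2010.48 grain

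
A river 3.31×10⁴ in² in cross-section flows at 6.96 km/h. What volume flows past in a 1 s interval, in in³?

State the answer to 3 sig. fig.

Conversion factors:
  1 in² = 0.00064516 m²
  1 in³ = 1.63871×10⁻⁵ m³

2.52×10⁶ in³

6.96 km/h × (1/3.6) → 1.93333 m/s
3.31×10⁴ in² × 0.00064516 → 21.3548 m²
V = v × A × t = 1.93333 m/s × 21.3548 m² × 1 s = 41.2859 m³
41.2859 m³ ÷ (1.63871×10⁻⁵ m³/in³) = 2.51941×10⁶ in³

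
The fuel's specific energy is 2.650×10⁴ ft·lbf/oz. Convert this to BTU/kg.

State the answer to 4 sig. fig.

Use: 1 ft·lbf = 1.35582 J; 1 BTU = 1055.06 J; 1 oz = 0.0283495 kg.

1201 BTU/kg

2.650×10⁴ ft·lbf/oz × 1.35582 J/ft·lbf ÷ 0.0283495 kg/oz = 1.26737×10⁶ J/kg
1.26737×10⁶ J/kg ÷ 1055.06 J/BTU = 1201.23 BTU/kg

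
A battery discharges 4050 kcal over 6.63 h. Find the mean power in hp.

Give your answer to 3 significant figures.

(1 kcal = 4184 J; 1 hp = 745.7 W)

4050 kcal × 4184 = 1.69452×10⁷ J
6.63 h × 3600 = 23868 s
P = E / t = 1.69452×10⁷ J / 23868 s = 709.955 W
709.955 W ÷ (745.7 W/hp) = 0.952065 hp

0.952 hp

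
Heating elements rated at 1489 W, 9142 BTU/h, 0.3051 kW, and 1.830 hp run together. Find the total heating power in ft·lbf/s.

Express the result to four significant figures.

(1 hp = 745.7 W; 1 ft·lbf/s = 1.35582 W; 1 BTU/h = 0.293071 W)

4306 ft·lbf/s

1489 W (already W)
9142 BTU/h × 0.293071 = 2679.26 W
0.3051 kW × 1000 = 305.1 W
1.830 hp × 745.7 = 1364.63 W
Combined: 1489 + 2679.26 + 305.1 + 1364.63 = 5837.99 W
In ft·lbf/s: 5837.99 / 1.35582 = 4305.87 ft·lbf/s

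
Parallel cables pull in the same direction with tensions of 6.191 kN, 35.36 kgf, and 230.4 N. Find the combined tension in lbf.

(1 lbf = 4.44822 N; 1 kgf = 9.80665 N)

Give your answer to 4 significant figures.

1522 lbf

6.191 kN × 1000 = 6191 N
35.36 kgf × 9.80665 = 346.763 N
230.4 N (already N)
Sum: 6191 + 346.763 + 230.4 = 6768.16 N
In lbf: 6768.16 / 4.44822 = 1521.54 lbf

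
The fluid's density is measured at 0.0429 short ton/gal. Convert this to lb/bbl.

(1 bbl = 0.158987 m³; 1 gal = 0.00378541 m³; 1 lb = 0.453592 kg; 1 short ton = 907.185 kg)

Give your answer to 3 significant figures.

0.0429 short ton/gal × 907.185 kg/short ton ÷ 0.00378541 m³/gal = 10281.1 kg/m³
10281.1 kg/m³ ÷ 0.453592 kg/lb × 0.158987 m³/bbl = 3603.59 lb/bbl

3600 lb/bbl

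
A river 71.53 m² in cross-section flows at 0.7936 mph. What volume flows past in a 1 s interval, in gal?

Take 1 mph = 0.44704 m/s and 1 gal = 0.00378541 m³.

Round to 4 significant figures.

0.7936 mph × 0.44704 = 0.354771 m/s
V = v × A × t = 0.354771 m/s × 71.53 m² × 1 s = 25.3768 m³
25.3768 m³ ÷ (0.00378541 m³/gal) = 6703.84 gal

6704 gal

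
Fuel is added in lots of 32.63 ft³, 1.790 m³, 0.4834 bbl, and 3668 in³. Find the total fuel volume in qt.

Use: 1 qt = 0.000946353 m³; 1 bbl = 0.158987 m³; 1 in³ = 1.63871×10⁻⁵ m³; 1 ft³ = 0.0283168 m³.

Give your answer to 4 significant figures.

3013 qt

32.63 ft³ × 0.0283168 = 0.923977 m³
1.790 m³ (already m³)
0.4834 bbl × 0.158987 = 0.0768543 m³
3668 in³ × 1.63871×10⁻⁵ = 0.0601079 m³
Total: 0.923977 + 1.79 + 0.0768543 + 0.0601079 = 2.85094 m³
In qt: 2.85094 / 0.000946353 = 3012.55 qt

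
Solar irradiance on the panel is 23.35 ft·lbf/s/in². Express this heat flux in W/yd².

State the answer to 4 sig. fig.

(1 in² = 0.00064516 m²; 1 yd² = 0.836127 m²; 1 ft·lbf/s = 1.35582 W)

23.35 ft·lbf/s/in² × 1.35582 W/ft·lbf/s ÷ 0.00064516 m²/in² = 49070.6 W/m²
49070.6 W/m² × 0.836127 m²/yd² = 41029.3 W/yd²

4.103×10⁴ W/yd²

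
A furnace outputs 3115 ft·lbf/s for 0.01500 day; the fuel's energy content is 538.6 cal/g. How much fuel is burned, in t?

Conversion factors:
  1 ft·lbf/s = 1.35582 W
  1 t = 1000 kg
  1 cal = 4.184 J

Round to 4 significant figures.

3115 ft·lbf/s → 4223.38 W
0.01500 day → 1296 s
E = P × t = 4223.38 × 1296 = 5.4735×10⁶ J
538.6 cal/g → 2.2535×10⁶ J/kg
m = E / e_s = 5.4735×10⁶ / 2.2535×10⁶ = 2.42889 kg
In t: 2.42889 / 1000 = 0.00242889 t

0.002429 t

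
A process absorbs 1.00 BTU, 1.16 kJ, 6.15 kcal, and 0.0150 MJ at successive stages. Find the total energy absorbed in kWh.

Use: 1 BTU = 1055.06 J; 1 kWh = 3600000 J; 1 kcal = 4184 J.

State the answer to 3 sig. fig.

1.00 BTU × 1055.06 = 1055.06 J
1.16 kJ × 1000 = 1160 J
6.15 kcal × 4184 = 25731.6 J
0.0150 MJ × 1000000 = 15000 J
Combined: 1055.06 + 1160 + 25731.6 + 15000 = 42946.7 J
In kWh: 42946.7 / 3600000 = 0.0119296 kWh

0.0119 kWh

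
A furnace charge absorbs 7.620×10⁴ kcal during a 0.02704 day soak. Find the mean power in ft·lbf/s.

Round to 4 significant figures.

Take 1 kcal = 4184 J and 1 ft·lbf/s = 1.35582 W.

7.620×10⁴ kcal × 4184 → 3.18821×10⁸ J
0.02704 day × 86400 → 2336.26 s
P = E / t = 3.18821×10⁸ J / 2336.26 s = 136466 W
136466 W ÷ (1.35582 W/ft·lbf/s) = 100652 ft·lbf/s

1.007×10⁵ ft·lbf/s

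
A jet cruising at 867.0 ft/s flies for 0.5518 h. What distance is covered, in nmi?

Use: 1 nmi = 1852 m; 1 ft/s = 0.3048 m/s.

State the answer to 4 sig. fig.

867.0 ft/s × 0.3048 = 264.262 m/s
0.5518 h × 3600 = 1986.48 s
d = v × t = 264.262 m/s × 1986.48 s = 524951 m
524951 m ÷ (1852 m/nmi) = 283.451 nmi

283.5 nmi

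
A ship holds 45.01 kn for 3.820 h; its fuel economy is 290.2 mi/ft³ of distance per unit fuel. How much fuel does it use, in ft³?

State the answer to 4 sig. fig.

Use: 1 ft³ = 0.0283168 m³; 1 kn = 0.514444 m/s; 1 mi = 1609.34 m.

45.01 kn → 23.1551 m/s
3.820 h → 13752 s
d = v × t = 23.1551 × 13752 = 318429 m
290.2 mi/ft³ → 1.64931×10⁷ m/m³
V = d / (distance per unit fuel) = 318429 / 1.64931×10⁷ = 0.0193068 m³
In ft³: 0.0193068 / 0.0283168 = 0.681814 ft³

0.6818 ft³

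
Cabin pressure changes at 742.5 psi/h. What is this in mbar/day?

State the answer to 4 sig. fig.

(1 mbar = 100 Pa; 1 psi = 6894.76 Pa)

742.5 psi/h × 6894.76 Pa/psi ÷ 3600 s/h = 1422.04 Pa/s
1422.04 Pa/s ÷ 100 Pa/mbar × 86400 s/day = 1.22864×10⁶ mbar/day

1.229×10⁶ mbar/day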